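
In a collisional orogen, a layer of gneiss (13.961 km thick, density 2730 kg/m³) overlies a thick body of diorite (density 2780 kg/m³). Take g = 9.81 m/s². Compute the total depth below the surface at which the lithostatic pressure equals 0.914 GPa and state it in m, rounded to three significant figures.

Pressure at base of upper layers: 2730×9.81×13961 = 3.739×10^8 Pa = 0.3739 GPa
Remaining pressure to be supplied by diorite: 9.140×10^8 − 3.739×10^8 = 5.401×10^8 Pa
Additional depth in diorite = 5.401×10^8 Pa / (2780 kg/m³ × 9.81 m/s²) = 19805 m
Total depth = 13961 m + 19805 m = 33766 m

33800 m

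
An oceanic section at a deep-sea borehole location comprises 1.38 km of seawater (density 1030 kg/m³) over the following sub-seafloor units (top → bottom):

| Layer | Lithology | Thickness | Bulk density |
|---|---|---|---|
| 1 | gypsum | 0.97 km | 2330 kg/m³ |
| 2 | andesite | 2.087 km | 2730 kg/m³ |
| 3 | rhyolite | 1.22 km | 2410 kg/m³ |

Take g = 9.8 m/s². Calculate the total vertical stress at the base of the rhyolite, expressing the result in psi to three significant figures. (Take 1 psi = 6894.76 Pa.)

17500 psi

seawater: 1030 kg/m³ × 9.8 m/s² × 1380 m = 1.393×10^7 Pa = 2020 psi
gypsum: 2330 kg/m³ × 9.8 m/s² × 970 m = 2.215×10^7 Pa = 3212 psi
andesite: 2730 kg/m³ × 9.8 m/s² × 2087 m = 5.584×10^7 Pa = 8098 psi
rhyolite: 2410 kg/m³ × 9.8 m/s² × 1220 m = 2.881×10^7 Pa = 4179 psi
Total = 2020 + 3212 + 8098 + 4179 = 17510 psi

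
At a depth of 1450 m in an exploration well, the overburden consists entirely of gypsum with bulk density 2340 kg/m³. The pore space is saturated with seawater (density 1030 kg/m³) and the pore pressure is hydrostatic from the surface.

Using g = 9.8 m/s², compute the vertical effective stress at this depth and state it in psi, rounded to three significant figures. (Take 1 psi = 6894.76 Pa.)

Overburden (lithostatic) stress σ_v:
gypsum: 2340 kg/m³ × 9.8 m/s² × 1450 m = 3.325×10^7 Pa = 33.25 MPa
Pore pressure P_p = 1030 kg/m³ × 9.8 m/s² × 1450 m = 1.464×10^7 Pa = 14.64 MPa
Effective stress σ' = σ_v − P_p = 33.25 − 14.64 = 18.615 MPa = 2699.9 psi

2700 psi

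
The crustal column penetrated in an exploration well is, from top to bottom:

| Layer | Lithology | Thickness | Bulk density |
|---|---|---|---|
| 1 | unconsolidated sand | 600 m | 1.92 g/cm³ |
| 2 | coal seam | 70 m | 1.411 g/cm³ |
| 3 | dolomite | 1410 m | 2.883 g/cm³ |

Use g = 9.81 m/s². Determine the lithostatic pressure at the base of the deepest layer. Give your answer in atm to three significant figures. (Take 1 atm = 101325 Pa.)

515 atm

unconsolidated sand: 1920 kg/m³ × 9.81 m/s² × 600 m = 1.130×10^7 Pa = 111.5 atm
coal seam: 1411 kg/m³ × 9.81 m/s² × 70 m = 9.689×10^5 Pa = 9.563 atm
dolomite: 2883 kg/m³ × 9.81 m/s² × 1410 m = 3.988×10^7 Pa = 393.6 atm
Total = 111.5 + 9.563 + 393.6 = 514.66 atm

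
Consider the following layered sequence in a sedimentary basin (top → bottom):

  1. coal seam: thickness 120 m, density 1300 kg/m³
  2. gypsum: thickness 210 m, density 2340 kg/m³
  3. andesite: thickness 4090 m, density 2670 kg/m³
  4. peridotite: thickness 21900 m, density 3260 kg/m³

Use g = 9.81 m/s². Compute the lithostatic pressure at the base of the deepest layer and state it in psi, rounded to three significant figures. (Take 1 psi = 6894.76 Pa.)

118000 psi

coal seam: 1300 kg/m³ × 9.81 m/s² × 120 m = 1.530×10^6 Pa = 222.0 psi
gypsum: 2340 kg/m³ × 9.81 m/s² × 210 m = 4.821×10^6 Pa = 699.2 psi
andesite: 2670 kg/m³ × 9.81 m/s² × 4090 m = 1.071×10^8 Pa = 15538 psi
peridotite: 3260 kg/m³ × 9.81 m/s² × 21900 m = 7.004×10^8 Pa = 1.016×10^5 psi
Total = 222.0 + 699.2 + 15538 + 1.016×10^5 = 1.1804×10^5 psi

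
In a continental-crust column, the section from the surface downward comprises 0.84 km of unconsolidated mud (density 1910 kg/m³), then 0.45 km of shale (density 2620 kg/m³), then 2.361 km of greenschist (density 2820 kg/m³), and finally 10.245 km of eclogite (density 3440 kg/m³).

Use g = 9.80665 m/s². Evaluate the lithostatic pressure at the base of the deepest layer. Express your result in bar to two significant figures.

4400 bar

unconsolidated mud: 1910 kg/m³ × 9.80665 m/s² × 840 m = 1.573×10^7 Pa = 157.3 bar
shale: 2620 kg/m³ × 9.80665 m/s² × 450 m = 1.156×10^7 Pa = 115.6 bar
greenschist: 2820 kg/m³ × 9.80665 m/s² × 2361 m = 6.529×10^7 Pa = 652.9 bar
eclogite: 3440 kg/m³ × 9.80665 m/s² × 10245 m = 3.456×10^8 Pa = 3456 bar
Total = 157.3 + 115.6 + 652.9 + 3456 = 4382.0 bar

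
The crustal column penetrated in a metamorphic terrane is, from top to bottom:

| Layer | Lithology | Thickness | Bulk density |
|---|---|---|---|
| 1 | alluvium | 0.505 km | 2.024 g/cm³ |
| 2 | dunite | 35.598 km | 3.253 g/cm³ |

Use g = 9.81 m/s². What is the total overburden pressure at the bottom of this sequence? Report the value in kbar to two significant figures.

11 kbar

alluvium: 2024 kg/m³ × 9.81 m/s² × 505 m = 1.003×10^7 Pa = 0.1003 kbar
dunite: 3253 kg/m³ × 9.81 m/s² × 35598 m = 1.136×10^9 Pa = 11.36 kbar
Total = 0.1003 + 11.36 = 11.460 kbar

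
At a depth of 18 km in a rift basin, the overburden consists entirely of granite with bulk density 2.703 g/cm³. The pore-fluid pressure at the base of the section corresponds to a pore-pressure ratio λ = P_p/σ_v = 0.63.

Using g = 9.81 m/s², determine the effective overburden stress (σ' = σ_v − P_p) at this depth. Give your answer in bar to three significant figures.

1770 bar

Overburden (lithostatic) stress σ_v:
granite: 2703 kg/m³ × 9.81 m/s² × 18000 m = 4.773×10^8 Pa = 477.3 MPa
Pore pressure P_p = λ·σ_v = 0.63 × 477.3 MPa = 300.7 MPa
Effective stress σ' = σ_v − P_p = 477.3 − 300.7 = 176.60 MPa = 1766.0 bar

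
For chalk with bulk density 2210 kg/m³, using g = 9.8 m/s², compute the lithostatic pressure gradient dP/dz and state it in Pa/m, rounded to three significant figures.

dP/dz = ρg = 2210 kg/m³ × 9.8 m/s² = 21658 Pa/m

21700 Pa/m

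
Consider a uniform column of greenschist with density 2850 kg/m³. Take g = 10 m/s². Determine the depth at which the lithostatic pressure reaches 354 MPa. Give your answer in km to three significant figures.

h = P/(ρg) = 354 MPa / (2850 kg/m³ × 10 m/s²) = 3.540×10^8 Pa / 28500 Pa/m = 12421 m
= 12.421 km

12.4 km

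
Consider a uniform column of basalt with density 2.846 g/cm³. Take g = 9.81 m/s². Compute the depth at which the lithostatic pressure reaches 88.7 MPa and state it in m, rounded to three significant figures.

h = P/(ρg) = 88.7 MPa / (2846 kg/m³ × 9.81 m/s²) = 8.870×10^7 Pa / 27919 Pa/m = 3177.0 m

3180 m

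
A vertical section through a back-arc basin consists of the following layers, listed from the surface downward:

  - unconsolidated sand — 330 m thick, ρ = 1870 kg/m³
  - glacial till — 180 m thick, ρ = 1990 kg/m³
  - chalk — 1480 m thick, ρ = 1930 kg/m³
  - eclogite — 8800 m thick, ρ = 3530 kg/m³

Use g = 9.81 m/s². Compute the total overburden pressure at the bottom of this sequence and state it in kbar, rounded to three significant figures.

3.42 kbar

unconsolidated sand: 1870 kg/m³ × 9.81 m/s² × 330 m = 6.054×10^6 Pa = 0.06054 kbar
glacial till: 1990 kg/m³ × 9.81 m/s² × 180 m = 3.514×10^6 Pa = 0.03514 kbar
chalk: 1930 kg/m³ × 9.81 m/s² × 1480 m = 2.802×10^7 Pa = 0.2802 kbar
eclogite: 3530 kg/m³ × 9.81 m/s² × 8800 m = 3.047×10^8 Pa = 3.047 kbar
Total = 0.06054 + 0.03514 + 0.2802 + 3.047 = 3.4233 kbar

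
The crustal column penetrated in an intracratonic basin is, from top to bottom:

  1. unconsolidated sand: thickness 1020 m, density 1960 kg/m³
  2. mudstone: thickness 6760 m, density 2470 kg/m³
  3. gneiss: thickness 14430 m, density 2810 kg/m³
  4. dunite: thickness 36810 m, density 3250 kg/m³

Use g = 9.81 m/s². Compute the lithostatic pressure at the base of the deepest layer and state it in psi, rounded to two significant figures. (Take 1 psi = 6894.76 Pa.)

unconsolidated sand: 1960 kg/m³ × 9.81 m/s² × 1020 m = 1.961×10^7 Pa = 2845 psi
mudstone: 2470 kg/m³ × 9.81 m/s² × 6760 m = 1.638×10^8 Pa = 23757 psi
gneiss: 2810 kg/m³ × 9.81 m/s² × 14430 m = 3.978×10^8 Pa = 57693 psi
dunite: 3250 kg/m³ × 9.81 m/s² × 36810 m = 1.174×10^9 Pa = 1.702×10^5 psi
Total = 2845 + 23757 + 57693 + 1.702×10^5 = 2.5451×10^5 psi

250000 psi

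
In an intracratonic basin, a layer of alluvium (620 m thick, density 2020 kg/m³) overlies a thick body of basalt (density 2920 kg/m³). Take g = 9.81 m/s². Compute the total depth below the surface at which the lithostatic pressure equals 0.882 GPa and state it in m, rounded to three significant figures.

Pressure at base of upper layers: 2020×9.81×620 = 1.229×10^7 Pa = 0.01229 GPa
Remaining pressure to be supplied by basalt: 8.820×10^8 − 1.229×10^7 = 8.697×10^8 Pa
Additional depth in basalt = 8.697×10^8 Pa / (2920 kg/m³ × 9.81 m/s²) = 30362 m
Total depth = 620 m + 30362 m = 30982 m

31000 m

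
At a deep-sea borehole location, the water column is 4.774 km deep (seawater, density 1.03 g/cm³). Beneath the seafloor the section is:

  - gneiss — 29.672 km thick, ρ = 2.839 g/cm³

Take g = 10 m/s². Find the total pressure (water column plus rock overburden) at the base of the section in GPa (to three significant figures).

0.892 GPa

seawater: 1030 kg/m³ × 10 m/s² × 4774 m = 4.917×10^7 Pa = 0.04917 GPa
gneiss: 2839 kg/m³ × 10 m/s² × 29672 m = 8.424×10^8 Pa = 0.8424 GPa
Total = 0.04917 + 0.8424 = 0.89156 GPa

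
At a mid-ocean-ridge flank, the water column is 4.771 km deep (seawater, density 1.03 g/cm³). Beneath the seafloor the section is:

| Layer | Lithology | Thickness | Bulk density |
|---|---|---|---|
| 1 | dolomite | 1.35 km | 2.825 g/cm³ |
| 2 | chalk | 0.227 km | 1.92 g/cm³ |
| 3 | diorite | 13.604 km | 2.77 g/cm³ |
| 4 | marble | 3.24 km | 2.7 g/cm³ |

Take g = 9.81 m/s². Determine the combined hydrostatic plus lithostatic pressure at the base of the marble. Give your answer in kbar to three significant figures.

5.45 kbar

seawater: 1030 kg/m³ × 9.81 m/s² × 4771 m = 4.821×10^7 Pa = 0.4821 kbar
dolomite: 2825 kg/m³ × 9.81 m/s² × 1350 m = 3.741×10^7 Pa = 0.3741 kbar
chalk: 1920 kg/m³ × 9.81 m/s² × 227 m = 4.276×10^6 Pa = 0.04276 kbar
diorite: 2770 kg/m³ × 9.81 m/s² × 13604 m = 3.697×10^8 Pa = 3.697 kbar
marble: 2700 kg/m³ × 9.81 m/s² × 3240 m = 8.582×10^7 Pa = 0.8582 kbar
Total = 0.4821 + 0.3741 + 0.04276 + 3.697 + 0.8582 = 5.4538 kbar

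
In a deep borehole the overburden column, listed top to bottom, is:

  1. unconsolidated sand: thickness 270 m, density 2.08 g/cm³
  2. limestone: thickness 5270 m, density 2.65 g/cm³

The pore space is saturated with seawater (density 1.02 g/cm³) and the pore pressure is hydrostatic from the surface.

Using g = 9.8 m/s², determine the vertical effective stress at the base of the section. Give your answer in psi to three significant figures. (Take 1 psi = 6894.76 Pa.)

Overburden (lithostatic) stress σ_v:
unconsolidated sand: 2080 kg/m³ × 9.8 m/s² × 270 m = 5.504×10^6 Pa = 5.504 MPa
limestone: 2650 kg/m³ × 9.8 m/s² × 5270 m = 1.369×10^8 Pa = 136.9 MPa
Total = 5.504 + 136.9 = 142.37 MPa
Pore pressure P_p = 1020 kg/m³ × 9.8 m/s² × 5540 m = 5.538×10^7 Pa = 55.38 MPa
Effective stress σ' = σ_v − P_p = 142.4 − 55.38 = 86.988 MPa = 12617 psi

12600 psi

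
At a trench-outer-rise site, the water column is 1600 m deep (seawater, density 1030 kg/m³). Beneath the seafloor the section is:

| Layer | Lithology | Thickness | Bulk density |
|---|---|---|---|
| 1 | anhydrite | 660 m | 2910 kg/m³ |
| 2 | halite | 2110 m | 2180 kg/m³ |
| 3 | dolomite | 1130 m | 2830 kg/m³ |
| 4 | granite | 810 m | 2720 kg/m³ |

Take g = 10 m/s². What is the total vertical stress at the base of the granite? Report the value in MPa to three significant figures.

seawater: 1030 kg/m³ × 10 m/s² × 1600 m = 1.648×10^7 Pa = 16.48 MPa
anhydrite: 2910 kg/m³ × 10 m/s² × 660 m = 1.921×10^7 Pa = 19.21 MPa
halite: 2180 kg/m³ × 10 m/s² × 2110 m = 4.600×10^7 Pa = 46.00 MPa
dolomite: 2830 kg/m³ × 10 m/s² × 1130 m = 3.198×10^7 Pa = 31.98 MPa
granite: 2720 kg/m³ × 10 m/s² × 810 m = 2.203×10^7 Pa = 22.03 MPa
Total = 16.48 + 19.21 + 46.00 + 31.98 + 22.03 = 135.69 MPa

136 MPa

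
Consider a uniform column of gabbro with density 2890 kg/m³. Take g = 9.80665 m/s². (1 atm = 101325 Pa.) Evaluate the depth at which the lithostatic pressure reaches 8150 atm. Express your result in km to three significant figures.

h = P/(ρg) = 8150 atm / (2890 kg/m³ × 9.80665 m/s²) = 8.258×10^8 Pa / 28341 Pa/m = 29138 m
= 29.138 km

29.1 km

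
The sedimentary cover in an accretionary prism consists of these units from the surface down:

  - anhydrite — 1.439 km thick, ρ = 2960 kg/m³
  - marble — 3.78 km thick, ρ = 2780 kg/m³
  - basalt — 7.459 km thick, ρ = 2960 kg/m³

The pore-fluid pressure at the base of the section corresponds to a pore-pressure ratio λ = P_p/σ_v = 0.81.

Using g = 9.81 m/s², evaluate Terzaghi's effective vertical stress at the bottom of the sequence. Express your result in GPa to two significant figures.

0.069 GPa

Overburden (lithostatic) stress σ_v:
anhydrite: 2960 kg/m³ × 9.81 m/s² × 1439 m = 4.179×10^7 Pa = 41.79 MPa
marble: 2780 kg/m³ × 9.81 m/s² × 3780 m = 1.031×10^8 Pa = 103.1 MPa
basalt: 2960 kg/m³ × 9.81 m/s² × 7459 m = 2.166×10^8 Pa = 216.6 MPa
Total = 41.79 + 103.1 + 216.6 = 361.46 MPa
Pore pressure P_p = λ·σ_v = 0.81 × 361.5 MPa = 292.8 MPa
Effective stress σ' = σ_v − P_p = 361.5 − 292.8 = 68.678 MPa = 0.068678 GPa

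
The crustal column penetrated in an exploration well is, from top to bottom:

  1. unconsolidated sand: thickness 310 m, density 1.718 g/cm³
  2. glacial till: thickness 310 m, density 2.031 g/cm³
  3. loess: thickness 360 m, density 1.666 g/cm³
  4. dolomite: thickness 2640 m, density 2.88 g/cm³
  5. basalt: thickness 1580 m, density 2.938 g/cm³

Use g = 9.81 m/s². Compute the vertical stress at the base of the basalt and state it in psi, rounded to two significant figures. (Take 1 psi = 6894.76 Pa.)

20000 psi

unconsolidated sand: 1718 kg/m³ × 9.81 m/s² × 310 m = 5.225×10^6 Pa = 757.8 psi
glacial till: 2031 kg/m³ × 9.81 m/s² × 310 m = 6.176×10^6 Pa = 895.8 psi
loess: 1666 kg/m³ × 9.81 m/s² × 360 m = 5.884×10^6 Pa = 853.4 psi
dolomite: 2880 kg/m³ × 9.81 m/s² × 2640 m = 7.459×10^7 Pa = 10818 psi
basalt: 2938 kg/m³ × 9.81 m/s² × 1580 m = 4.554×10^7 Pa = 6605 psi
Total = 757.8 + 895.8 + 853.4 + 10818 + 6605 = 19930 psi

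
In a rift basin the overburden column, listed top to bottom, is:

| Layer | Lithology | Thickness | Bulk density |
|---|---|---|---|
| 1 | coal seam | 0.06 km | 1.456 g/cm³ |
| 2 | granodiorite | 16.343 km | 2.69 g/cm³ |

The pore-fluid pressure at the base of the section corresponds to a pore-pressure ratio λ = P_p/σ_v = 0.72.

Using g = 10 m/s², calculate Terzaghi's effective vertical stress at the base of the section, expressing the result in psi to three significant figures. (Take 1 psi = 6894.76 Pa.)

Overburden (lithostatic) stress σ_v:
coal seam: 1456 kg/m³ × 10 m/s² × 60 m = 8.736×10^5 Pa = 0.8736 MPa
granodiorite: 2690 kg/m³ × 10 m/s² × 16343 m = 4.396×10^8 Pa = 439.6 MPa
Total = 0.8736 + 439.6 = 440.50 MPa
Pore pressure P_p = λ·σ_v = 0.72 × 440.5 MPa = 317.2 MPa
Effective stress σ' = σ_v − P_p = 440.5 − 317.2 = 123.34 MPa = 17889 psi

17900 psi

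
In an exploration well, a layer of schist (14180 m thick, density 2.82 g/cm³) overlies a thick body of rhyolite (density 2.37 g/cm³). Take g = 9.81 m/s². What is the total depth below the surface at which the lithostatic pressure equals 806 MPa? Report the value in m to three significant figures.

Pressure at base of upper layers: 2820×9.81×14180 = 3.923×10^8 Pa = 392.3 MPa
Remaining pressure to be supplied by rhyolite: 8.060×10^8 − 3.923×10^8 = 4.137×10^8 Pa
Additional depth in rhyolite = 4.137×10^8 Pa / (2370 kg/m³ × 9.81 m/s²) = 17795 m
Total depth = 14180 m + 17795 m = 31975 m

32000 m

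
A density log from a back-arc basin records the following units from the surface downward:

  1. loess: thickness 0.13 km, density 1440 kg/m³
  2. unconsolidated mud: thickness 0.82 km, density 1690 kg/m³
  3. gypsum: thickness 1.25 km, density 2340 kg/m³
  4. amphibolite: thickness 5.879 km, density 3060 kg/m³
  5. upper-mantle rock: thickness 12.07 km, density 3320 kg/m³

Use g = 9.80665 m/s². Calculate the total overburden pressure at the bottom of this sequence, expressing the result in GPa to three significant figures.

loess: 1440 kg/m³ × 9.80665 m/s² × 130 m = 1.836×10^6 Pa = 1.836×10^-3 GPa
unconsolidated mud: 1690 kg/m³ × 9.80665 m/s² × 820 m = 1.359×10^7 Pa = 0.01359 GPa
gypsum: 2340 kg/m³ × 9.80665 m/s² × 1250 m = 2.868×10^7 Pa = 0.02868 GPa
amphibolite: 3060 kg/m³ × 9.80665 m/s² × 5879 m = 1.764×10^8 Pa = 0.1764 GPa
upper-mantle rock: 3320 kg/m³ × 9.80665 m/s² × 12070 m = 3.930×10^8 Pa = 0.3930 GPa
Total = 1.836×10^-3 + 0.01359 + 0.02868 + 0.1764 + 0.3930 = 0.61351 GPa

0.614 GPa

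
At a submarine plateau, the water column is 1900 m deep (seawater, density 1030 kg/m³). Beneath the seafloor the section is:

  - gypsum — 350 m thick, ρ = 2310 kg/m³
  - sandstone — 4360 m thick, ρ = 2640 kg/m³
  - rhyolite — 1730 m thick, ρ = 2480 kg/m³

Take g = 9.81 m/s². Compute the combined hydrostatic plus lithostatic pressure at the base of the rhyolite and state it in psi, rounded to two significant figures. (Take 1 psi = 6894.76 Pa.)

26000 psi

seawater: 1030 kg/m³ × 9.81 m/s² × 1900 m = 1.920×10^7 Pa = 2784 psi
gypsum: 2310 kg/m³ × 9.81 m/s² × 350 m = 7.931×10^6 Pa = 1150 psi
sandstone: 2640 kg/m³ × 9.81 m/s² × 4360 m = 1.129×10^8 Pa = 16377 psi
rhyolite: 2480 kg/m³ × 9.81 m/s² × 1730 m = 4.209×10^7 Pa = 6104 psi
Total = 2784 + 1150 + 16377 + 6104 = 26417 psi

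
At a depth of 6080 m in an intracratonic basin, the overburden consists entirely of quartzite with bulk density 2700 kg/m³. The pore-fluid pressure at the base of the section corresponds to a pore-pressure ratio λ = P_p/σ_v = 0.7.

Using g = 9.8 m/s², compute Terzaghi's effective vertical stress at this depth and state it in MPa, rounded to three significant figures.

Overburden (lithostatic) stress σ_v:
quartzite: 2700 kg/m³ × 9.8 m/s² × 6080 m = 1.609×10^8 Pa = 160.9 MPa
Pore pressure P_p = λ·σ_v = 0.7 × 160.9 MPa = 112.6 MPa
Effective stress σ' = σ_v − P_p = 160.9 − 112.6 = 48.263 MPa

48.3 MPa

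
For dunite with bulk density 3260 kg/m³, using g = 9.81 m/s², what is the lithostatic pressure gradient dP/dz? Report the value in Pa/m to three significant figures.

32000 Pa/m

dP/dz = ρg = 3260 kg/m³ × 9.81 m/s² = 31981 Pa/m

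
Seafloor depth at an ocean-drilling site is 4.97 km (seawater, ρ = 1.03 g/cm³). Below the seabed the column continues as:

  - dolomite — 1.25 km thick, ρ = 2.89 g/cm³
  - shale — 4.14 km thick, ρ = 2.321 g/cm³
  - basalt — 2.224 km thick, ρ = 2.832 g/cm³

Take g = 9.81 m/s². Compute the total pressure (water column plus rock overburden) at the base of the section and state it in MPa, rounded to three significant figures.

seawater: 1030 kg/m³ × 9.81 m/s² × 4970 m = 5.022×10^7 Pa = 50.22 MPa
dolomite: 2890 kg/m³ × 9.81 m/s² × 1250 m = 3.544×10^7 Pa = 35.44 MPa
shale: 2321 kg/m³ × 9.81 m/s² × 4140 m = 9.426×10^7 Pa = 94.26 MPa
basalt: 2832 kg/m³ × 9.81 m/s² × 2224 m = 6.179×10^7 Pa = 61.79 MPa
Total = 50.22 + 35.44 + 94.26 + 61.79 = 241.71 MPa

242 MPa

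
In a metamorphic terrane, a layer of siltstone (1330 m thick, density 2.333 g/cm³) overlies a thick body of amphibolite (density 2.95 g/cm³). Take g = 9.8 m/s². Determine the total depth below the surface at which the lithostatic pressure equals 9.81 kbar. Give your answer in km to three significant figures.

34.2 km

Pressure at base of upper layers: 2333×9.8×1330 = 3.041×10^7 Pa = 0.3041 kbar
Remaining pressure to be supplied by amphibolite: 9.810×10^8 − 3.041×10^7 = 9.506×10^8 Pa
Additional depth in amphibolite = 9.506×10^8 Pa / (2950 kg/m³ × 9.8 m/s²) = 32881 m
Total depth = 1330 m + 32881 m = 34211 m
= 34.211 km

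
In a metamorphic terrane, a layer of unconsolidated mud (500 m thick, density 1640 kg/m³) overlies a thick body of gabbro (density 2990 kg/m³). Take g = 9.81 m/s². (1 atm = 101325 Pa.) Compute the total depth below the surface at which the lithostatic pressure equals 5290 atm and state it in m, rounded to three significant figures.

18500 m

Pressure at base of upper layers: 1640×9.81×500 = 8.044×10^6 Pa = 79.39 atm
Remaining pressure to be supplied by gabbro: 5.360×10^8 − 8.044×10^6 = 5.280×10^8 Pa
Additional depth in gabbro = 5.280×10^8 Pa / (2990 kg/m³ × 9.81 m/s²) = 18000 m
Total depth = 500 m + 18000 m = 18500 m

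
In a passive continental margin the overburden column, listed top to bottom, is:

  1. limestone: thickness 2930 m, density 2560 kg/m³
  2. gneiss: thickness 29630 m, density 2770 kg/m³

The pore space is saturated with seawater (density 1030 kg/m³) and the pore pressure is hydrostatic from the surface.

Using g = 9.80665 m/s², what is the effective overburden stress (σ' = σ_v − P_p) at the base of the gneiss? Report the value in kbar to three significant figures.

5.50 kbar

Overburden (lithostatic) stress σ_v:
limestone: 2560 kg/m³ × 9.80665 m/s² × 2930 m = 7.356×10^7 Pa = 73.56 MPa
gneiss: 2770 kg/m³ × 9.80665 m/s² × 29630 m = 8.049×10^8 Pa = 804.9 MPa
Total = 73.56 + 804.9 = 878.44 MPa
Pore pressure P_p = 1030 kg/m³ × 9.80665 m/s² × 32560 m = 3.289×10^8 Pa = 328.9 MPa
Effective stress σ' = σ_v − P_p = 878.4 − 328.9 = 549.56 MPa = 5.4956 kbar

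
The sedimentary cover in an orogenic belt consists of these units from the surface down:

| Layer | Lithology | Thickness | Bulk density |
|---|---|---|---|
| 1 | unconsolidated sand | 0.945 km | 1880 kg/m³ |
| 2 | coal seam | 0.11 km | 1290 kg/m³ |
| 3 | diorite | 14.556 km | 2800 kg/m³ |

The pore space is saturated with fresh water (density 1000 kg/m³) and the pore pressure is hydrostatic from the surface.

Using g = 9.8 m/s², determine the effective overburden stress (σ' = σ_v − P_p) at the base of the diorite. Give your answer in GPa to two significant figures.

Overburden (lithostatic) stress σ_v:
unconsolidated sand: 1880 kg/m³ × 9.8 m/s² × 945 m = 1.741×10^7 Pa = 17.41 MPa
coal seam: 1290 kg/m³ × 9.8 m/s² × 110 m = 1.391×10^6 Pa = 1.391 MPa
diorite: 2800 kg/m³ × 9.8 m/s² × 14556 m = 3.994×10^8 Pa = 399.4 MPa
Total = 17.41 + 1.391 + 399.4 = 418.22 MPa
Pore pressure P_p = 1000 kg/m³ × 9.8 m/s² × 15611 m = 1.530×10^8 Pa = 153.0 MPa
Effective stress σ' = σ_v − P_p = 418.2 − 153.0 = 265.23 MPa = 0.26523 GPa

0.27 GPa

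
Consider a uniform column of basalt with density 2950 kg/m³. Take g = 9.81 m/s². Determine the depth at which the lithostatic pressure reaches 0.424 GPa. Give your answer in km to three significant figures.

h = P/(ρg) = 0.424 GPa / (2950 kg/m³ × 9.81 m/s²) = 4.240×10^8 Pa / 28940 Pa/m = 14651 m
= 14.651 km

14.7 km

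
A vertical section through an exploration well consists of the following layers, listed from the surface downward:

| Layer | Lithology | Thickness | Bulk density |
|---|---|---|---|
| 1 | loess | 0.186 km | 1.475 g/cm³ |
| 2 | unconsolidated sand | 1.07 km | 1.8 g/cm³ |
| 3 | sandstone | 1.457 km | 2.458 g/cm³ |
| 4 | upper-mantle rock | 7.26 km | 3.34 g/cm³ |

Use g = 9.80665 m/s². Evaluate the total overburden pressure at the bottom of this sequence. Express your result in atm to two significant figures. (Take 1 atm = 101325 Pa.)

2900 atm

loess: 1475 kg/m³ × 9.80665 m/s² × 186 m = 2.690×10^6 Pa = 26.55 atm
unconsolidated sand: 1800 kg/m³ × 9.80665 m/s² × 1070 m = 1.889×10^7 Pa = 186.4 atm
sandstone: 2458 kg/m³ × 9.80665 m/s² × 1457 m = 3.512×10^7 Pa = 346.6 atm
upper-mantle rock: 3340 kg/m³ × 9.80665 m/s² × 7260 m = 2.378×10^8 Pa = 2347 atm
Total = 26.55 + 186.4 + 346.6 + 2347 = 2906.4 atm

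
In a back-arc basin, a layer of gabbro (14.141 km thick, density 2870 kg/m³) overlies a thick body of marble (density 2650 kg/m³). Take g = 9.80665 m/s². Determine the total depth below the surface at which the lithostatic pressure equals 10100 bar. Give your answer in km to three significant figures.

Pressure at base of upper layers: 2870×9.80665×14141 = 3.980×10^8 Pa = 3980 bar
Remaining pressure to be supplied by marble: 1.010×10^9 − 3.980×10^8 = 6.120×10^8 Pa
Additional depth in marble = 6.120×10^8 Pa / (2650 kg/m³ × 9.80665 m/s²) = 23550 m
Total depth = 14141 m + 23550 m = 37691 m
= 37.691 km

37.7 km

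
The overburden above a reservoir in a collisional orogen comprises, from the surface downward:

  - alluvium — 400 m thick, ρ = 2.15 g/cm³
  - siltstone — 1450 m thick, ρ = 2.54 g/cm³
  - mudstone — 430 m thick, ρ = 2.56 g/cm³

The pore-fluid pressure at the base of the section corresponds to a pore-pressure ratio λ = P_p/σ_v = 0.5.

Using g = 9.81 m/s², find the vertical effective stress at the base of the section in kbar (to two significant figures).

0.28 kbar

Overburden (lithostatic) stress σ_v:
alluvium: 2150 kg/m³ × 9.81 m/s² × 400 m = 8.437×10^6 Pa = 8.437 MPa
siltstone: 2540 kg/m³ × 9.81 m/s² × 1450 m = 3.613×10^7 Pa = 36.13 MPa
mudstone: 2560 kg/m³ × 9.81 m/s² × 430 m = 1.080×10^7 Pa = 10.80 MPa
Total = 8.437 + 36.13 + 10.80 = 55.366 MPa
Pore pressure P_p = λ·σ_v = 0.5 × 55.37 MPa = 27.68 MPa
Effective stress σ' = σ_v − P_p = 55.37 − 27.68 = 27.683 MPa = 0.27683 kbar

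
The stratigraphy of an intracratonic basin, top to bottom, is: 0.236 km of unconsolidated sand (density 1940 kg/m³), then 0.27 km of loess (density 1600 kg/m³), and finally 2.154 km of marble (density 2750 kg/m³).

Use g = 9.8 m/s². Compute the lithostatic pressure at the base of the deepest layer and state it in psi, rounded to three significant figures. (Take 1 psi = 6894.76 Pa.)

9680 psi

unconsolidated sand: 1940 kg/m³ × 9.8 m/s² × 236 m = 4.487×10^6 Pa = 650.8 psi
loess: 1600 kg/m³ × 9.8 m/s² × 270 m = 4.234×10^6 Pa = 614.0 psi
marble: 2750 kg/m³ × 9.8 m/s² × 2154 m = 5.805×10^7 Pa = 8419 psi
Total = 650.8 + 614.0 + 8419 = 9684.3 psi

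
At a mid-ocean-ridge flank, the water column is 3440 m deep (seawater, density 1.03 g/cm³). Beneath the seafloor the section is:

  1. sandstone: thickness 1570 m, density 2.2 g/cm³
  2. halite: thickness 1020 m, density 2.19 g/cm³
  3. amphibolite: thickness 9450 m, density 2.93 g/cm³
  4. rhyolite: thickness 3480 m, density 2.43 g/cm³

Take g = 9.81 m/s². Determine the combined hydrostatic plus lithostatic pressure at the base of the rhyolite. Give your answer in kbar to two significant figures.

4.5 kbar

seawater: 1030 kg/m³ × 9.81 m/s² × 3440 m = 3.476×10^7 Pa = 0.3476 kbar
sandstone: 2200 kg/m³ × 9.81 m/s² × 1570 m = 3.388×10^7 Pa = 0.3388 kbar
halite: 2190 kg/m³ × 9.81 m/s² × 1020 m = 2.191×10^7 Pa = 0.2191 kbar
amphibolite: 2930 kg/m³ × 9.81 m/s² × 9450 m = 2.716×10^8 Pa = 2.716 kbar
rhyolite: 2430 kg/m³ × 9.81 m/s² × 3480 m = 8.296×10^7 Pa = 0.8296 kbar
Total = 0.3476 + 0.3388 + 0.2191 + 2.716 + 0.8296 = 4.4514 kbar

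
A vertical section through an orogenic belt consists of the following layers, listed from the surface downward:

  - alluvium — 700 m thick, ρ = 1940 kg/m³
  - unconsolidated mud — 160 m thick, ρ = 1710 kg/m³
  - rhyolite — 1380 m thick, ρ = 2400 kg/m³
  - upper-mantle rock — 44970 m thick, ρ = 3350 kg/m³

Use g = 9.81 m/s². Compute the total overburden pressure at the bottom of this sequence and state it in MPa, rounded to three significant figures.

1530 MPa

alluvium: 1940 kg/m³ × 9.81 m/s² × 700 m = 1.332×10^7 Pa = 13.32 MPa
unconsolidated mud: 1710 kg/m³ × 9.81 m/s² × 160 m = 2.684×10^6 Pa = 2.684 MPa
rhyolite: 2400 kg/m³ × 9.81 m/s² × 1380 m = 3.249×10^7 Pa = 32.49 MPa
upper-mantle rock: 3350 kg/m³ × 9.81 m/s² × 44970 m = 1.478×10^9 Pa = 1478 MPa
Total = 13.32 + 2.684 + 32.49 + 1478 = 1526.4 MPa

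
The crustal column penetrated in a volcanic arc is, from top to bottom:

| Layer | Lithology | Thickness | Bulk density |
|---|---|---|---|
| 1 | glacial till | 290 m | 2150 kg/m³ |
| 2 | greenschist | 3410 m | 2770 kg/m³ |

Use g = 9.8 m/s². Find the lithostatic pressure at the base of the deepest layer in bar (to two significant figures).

glacial till: 2150 kg/m³ × 9.8 m/s² × 290 m = 6.110×10^6 Pa = 61.10 bar
greenschist: 2770 kg/m³ × 9.8 m/s² × 3410 m = 9.257×10^7 Pa = 925.7 bar
Total = 61.10 + 925.7 = 986.78 bar

990 bar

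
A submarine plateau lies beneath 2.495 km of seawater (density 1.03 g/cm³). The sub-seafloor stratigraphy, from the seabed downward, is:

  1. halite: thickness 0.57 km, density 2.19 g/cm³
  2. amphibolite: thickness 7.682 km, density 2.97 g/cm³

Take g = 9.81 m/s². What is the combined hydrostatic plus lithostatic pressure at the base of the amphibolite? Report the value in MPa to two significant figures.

seawater: 1030 kg/m³ × 9.81 m/s² × 2495 m = 2.521×10^7 Pa = 25.21 MPa
halite: 2190 kg/m³ × 9.81 m/s² × 570 m = 1.225×10^7 Pa = 12.25 MPa
amphibolite: 2970 kg/m³ × 9.81 m/s² × 7682 m = 2.238×10^8 Pa = 223.8 MPa
Total = 25.21 + 12.25 + 223.8 = 261.28 MPa

260 MPa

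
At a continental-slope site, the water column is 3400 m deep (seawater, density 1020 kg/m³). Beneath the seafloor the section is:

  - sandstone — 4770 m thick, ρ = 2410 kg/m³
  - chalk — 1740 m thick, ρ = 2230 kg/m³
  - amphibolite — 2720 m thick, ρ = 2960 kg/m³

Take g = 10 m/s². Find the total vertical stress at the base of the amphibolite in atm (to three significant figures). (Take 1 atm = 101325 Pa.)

seawater: 1020 kg/m³ × 10 m/s² × 3400 m = 3.468×10^7 Pa = 342.3 atm
sandstone: 2410 kg/m³ × 10 m/s² × 4770 m = 1.150×10^8 Pa = 1135 atm
chalk: 2230 kg/m³ × 10 m/s² × 1740 m = 3.880×10^7 Pa = 382.9 atm
amphibolite: 2960 kg/m³ × 10 m/s² × 2720 m = 8.051×10^7 Pa = 794.6 atm
Total = 342.3 + 1135 + 382.9 + 794.6 = 2654.3 atm

2650 atm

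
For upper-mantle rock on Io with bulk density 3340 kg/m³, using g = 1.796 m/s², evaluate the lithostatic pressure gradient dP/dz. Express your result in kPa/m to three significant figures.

dP/dz = ρg = 3340 kg/m³ × 1.796 m/s² = 5998.6 Pa/m
= 5998.6 Pa/m × (1 kPa/m / 1000.0 Pa/m) = 5.9986 kPa/m

6.00 kPa/m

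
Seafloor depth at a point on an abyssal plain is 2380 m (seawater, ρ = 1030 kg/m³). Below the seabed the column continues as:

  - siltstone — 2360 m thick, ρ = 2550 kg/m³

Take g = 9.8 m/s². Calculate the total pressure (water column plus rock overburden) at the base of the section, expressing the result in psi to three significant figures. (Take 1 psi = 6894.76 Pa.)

12000 psi

seawater: 1030 kg/m³ × 9.8 m/s² × 2380 m = 2.402×10^7 Pa = 3484 psi
siltstone: 2550 kg/m³ × 9.8 m/s² × 2360 m = 5.898×10^7 Pa = 8554 psi
Total = 3484 + 8554 = 12038 psi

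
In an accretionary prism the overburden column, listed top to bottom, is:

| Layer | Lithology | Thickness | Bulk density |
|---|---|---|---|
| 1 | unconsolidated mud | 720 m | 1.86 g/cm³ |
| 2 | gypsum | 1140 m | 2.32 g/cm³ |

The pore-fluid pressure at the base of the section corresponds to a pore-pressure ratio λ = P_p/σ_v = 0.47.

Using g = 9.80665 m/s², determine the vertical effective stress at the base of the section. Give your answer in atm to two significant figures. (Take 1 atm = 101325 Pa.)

200 atm

Overburden (lithostatic) stress σ_v:
unconsolidated mud: 1860 kg/m³ × 9.80665 m/s² × 720 m = 1.313×10^7 Pa = 13.13 MPa
gypsum: 2320 kg/m³ × 9.80665 m/s² × 1140 m = 2.594×10^7 Pa = 25.94 MPa
Total = 13.13 + 25.94 = 39.070 MPa
Pore pressure P_p = λ·σ_v = 0.47 × 39.07 MPa = 18.36 MPa
Effective stress σ' = σ_v − P_p = 39.07 − 18.36 = 20.707 MPa = 204.36 atm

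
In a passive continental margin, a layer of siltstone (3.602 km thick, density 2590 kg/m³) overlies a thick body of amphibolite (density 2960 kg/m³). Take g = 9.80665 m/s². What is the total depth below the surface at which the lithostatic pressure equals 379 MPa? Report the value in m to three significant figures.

Pressure at base of upper layers: 2590×9.80665×3602 = 9.149×10^7 Pa = 91.49 MPa
Remaining pressure to be supplied by amphibolite: 3.790×10^8 − 9.149×10^7 = 2.875×10^8 Pa
Additional depth in amphibolite = 2.875×10^8 Pa / (2960 kg/m³ × 9.80665 m/s²) = 9904.8 m
Total depth = 3602 m + 9904.8 m = 13507 m

13500 m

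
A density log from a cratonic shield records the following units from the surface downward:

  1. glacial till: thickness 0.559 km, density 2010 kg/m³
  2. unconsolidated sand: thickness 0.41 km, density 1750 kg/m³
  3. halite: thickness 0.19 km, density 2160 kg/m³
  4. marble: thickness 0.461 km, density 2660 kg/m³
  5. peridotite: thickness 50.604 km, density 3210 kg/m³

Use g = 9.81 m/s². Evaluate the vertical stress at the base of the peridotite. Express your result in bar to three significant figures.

16300 bar

glacial till: 2010 kg/m³ × 9.81 m/s² × 559 m = 1.102×10^7 Pa = 110.2 bar
unconsolidated sand: 1750 kg/m³ × 9.81 m/s² × 410 m = 7.039×10^6 Pa = 70.39 bar
halite: 2160 kg/m³ × 9.81 m/s² × 190 m = 4.026×10^6 Pa = 40.26 bar
marble: 2660 kg/m³ × 9.81 m/s² × 461 m = 1.203×10^7 Pa = 120.3 bar
peridotite: 3210 kg/m³ × 9.81 m/s² × 50604 m = 1.594×10^9 Pa = 15935 bar
Total = 110.2 + 70.39 + 40.26 + 120.3 + 15935 = 16276 bar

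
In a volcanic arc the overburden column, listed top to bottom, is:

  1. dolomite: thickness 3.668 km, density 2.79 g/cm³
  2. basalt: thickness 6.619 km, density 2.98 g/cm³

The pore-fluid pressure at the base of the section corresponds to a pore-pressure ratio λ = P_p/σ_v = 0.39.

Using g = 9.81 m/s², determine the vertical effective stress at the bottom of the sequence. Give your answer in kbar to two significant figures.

Overburden (lithostatic) stress σ_v:
dolomite: 2790 kg/m³ × 9.81 m/s² × 3668 m = 1.004×10^8 Pa = 100.4 MPa
basalt: 2980 kg/m³ × 9.81 m/s² × 6619 m = 1.935×10^8 Pa = 193.5 MPa
Total = 100.4 + 193.5 = 293.89 MPa
Pore pressure P_p = λ·σ_v = 0.39 × 293.9 MPa = 114.6 MPa
Effective stress σ' = σ_v − P_p = 293.9 − 114.6 = 179.27 MPa = 1.7927 kbar

1.8 kbar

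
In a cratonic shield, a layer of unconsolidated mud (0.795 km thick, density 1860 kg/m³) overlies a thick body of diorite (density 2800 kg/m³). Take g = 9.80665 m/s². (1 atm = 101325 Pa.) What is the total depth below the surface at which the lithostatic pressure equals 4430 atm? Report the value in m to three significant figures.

16600 m

Pressure at base of upper layers: 1860×9.80665×795 = 1.450×10^7 Pa = 143.1 atm
Remaining pressure to be supplied by diorite: 4.489×10^8 − 1.450×10^7 = 4.344×10^8 Pa
Additional depth in diorite = 4.344×10^8 Pa / (2800 kg/m³ × 9.80665 m/s²) = 15819 m
Total depth = 795 m + 15819 m = 16614 m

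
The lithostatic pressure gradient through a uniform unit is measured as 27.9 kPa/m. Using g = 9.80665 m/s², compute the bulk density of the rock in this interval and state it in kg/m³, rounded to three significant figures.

ρ = (dP/dz)/g = 27.9 kPa/m / 9.80665 m/s² = 27900 Pa/m / 9.80665 m/s² = 2845.0 kg/m³

2850 kg/m³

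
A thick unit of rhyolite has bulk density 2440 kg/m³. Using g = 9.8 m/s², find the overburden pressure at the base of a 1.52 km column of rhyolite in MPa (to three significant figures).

36.3 MPa

rhyolite: 2440 kg/m³ × 9.8 m/s² × 1520 m = 3.635×10^7 Pa = 36.35 MPa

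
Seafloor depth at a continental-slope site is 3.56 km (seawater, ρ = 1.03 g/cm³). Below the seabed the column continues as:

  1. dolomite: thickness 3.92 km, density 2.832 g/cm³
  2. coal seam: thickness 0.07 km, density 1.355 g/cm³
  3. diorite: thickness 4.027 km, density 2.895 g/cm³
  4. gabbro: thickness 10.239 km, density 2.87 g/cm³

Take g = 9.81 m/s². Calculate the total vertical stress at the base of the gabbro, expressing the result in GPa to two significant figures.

seawater: 1030 kg/m³ × 9.81 m/s² × 3560 m = 3.597×10^7 Pa = 0.03597 GPa
dolomite: 2832 kg/m³ × 9.81 m/s² × 3920 m = 1.089×10^8 Pa = 0.1089 GPa
coal seam: 1355 kg/m³ × 9.81 m/s² × 70 m = 9.305×10^5 Pa = 9.305×10^-4 GPa
diorite: 2895 kg/m³ × 9.81 m/s² × 4027 m = 1.144×10^8 Pa = 0.1144 GPa
gabbro: 2870 kg/m³ × 9.81 m/s² × 10239 m = 2.883×10^8 Pa = 0.2883 GPa
Total = 0.03597 + 0.1089 + 9.305×10^-4 + 0.1144 + 0.2883 = 0.54845 GPa

0.55 GPa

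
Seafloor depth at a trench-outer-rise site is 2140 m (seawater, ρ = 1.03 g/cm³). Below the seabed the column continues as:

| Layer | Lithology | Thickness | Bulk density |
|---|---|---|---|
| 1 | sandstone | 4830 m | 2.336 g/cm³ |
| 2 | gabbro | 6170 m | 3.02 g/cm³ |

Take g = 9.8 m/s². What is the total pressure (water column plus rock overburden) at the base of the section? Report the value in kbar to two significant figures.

seawater: 1030 kg/m³ × 9.8 m/s² × 2140 m = 2.160×10^7 Pa = 0.2160 kbar
sandstone: 2336 kg/m³ × 9.8 m/s² × 4830 m = 1.106×10^8 Pa = 1.106 kbar
gabbro: 3020 kg/m³ × 9.8 m/s² × 6170 m = 1.826×10^8 Pa = 1.826 kbar
Total = 0.2160 + 1.106 + 1.826 = 3.1478 kbar

3.1 kbar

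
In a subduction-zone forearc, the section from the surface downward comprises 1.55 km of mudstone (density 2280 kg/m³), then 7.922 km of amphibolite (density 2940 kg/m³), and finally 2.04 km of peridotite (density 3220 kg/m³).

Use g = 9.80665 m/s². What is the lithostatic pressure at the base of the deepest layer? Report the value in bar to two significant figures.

mudstone: 2280 kg/m³ × 9.80665 m/s² × 1550 m = 3.466×10^7 Pa = 346.6 bar
amphibolite: 2940 kg/m³ × 9.80665 m/s² × 7922 m = 2.284×10^8 Pa = 2284 bar
peridotite: 3220 kg/m³ × 9.80665 m/s² × 2040 m = 6.442×10^7 Pa = 644.2 bar
Total = 346.6 + 2284 + 644.2 = 3274.8 bar

3300 bar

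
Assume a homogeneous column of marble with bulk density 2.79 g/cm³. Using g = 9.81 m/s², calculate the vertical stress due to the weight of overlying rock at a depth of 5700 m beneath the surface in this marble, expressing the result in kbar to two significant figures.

marble: 2790 kg/m³ × 9.81 m/s² × 5700 m = 1.560×10^8 Pa = 1.560 kbar

1.6 kbar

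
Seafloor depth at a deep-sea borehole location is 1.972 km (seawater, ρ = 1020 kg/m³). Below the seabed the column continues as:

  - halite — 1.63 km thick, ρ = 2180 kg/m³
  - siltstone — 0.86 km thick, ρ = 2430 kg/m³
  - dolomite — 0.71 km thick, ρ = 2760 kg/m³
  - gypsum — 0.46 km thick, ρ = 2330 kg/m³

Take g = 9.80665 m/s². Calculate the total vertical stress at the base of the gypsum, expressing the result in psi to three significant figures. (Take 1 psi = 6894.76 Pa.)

seawater: 1020 kg/m³ × 9.80665 m/s² × 1972 m = 1.973×10^7 Pa = 2861 psi
halite: 2180 kg/m³ × 9.80665 m/s² × 1630 m = 3.485×10^7 Pa = 5054 psi
siltstone: 2430 kg/m³ × 9.80665 m/s² × 860 m = 2.049×10^7 Pa = 2972 psi
dolomite: 2760 kg/m³ × 9.80665 m/s² × 710 m = 1.922×10^7 Pa = 2787 psi
gypsum: 2330 kg/m³ × 9.80665 m/s² × 460 m = 1.051×10^7 Pa = 1524 psi
Total = 2861 + 5054 + 2972 + 2787 + 1524 = 15199 psi

15200 psi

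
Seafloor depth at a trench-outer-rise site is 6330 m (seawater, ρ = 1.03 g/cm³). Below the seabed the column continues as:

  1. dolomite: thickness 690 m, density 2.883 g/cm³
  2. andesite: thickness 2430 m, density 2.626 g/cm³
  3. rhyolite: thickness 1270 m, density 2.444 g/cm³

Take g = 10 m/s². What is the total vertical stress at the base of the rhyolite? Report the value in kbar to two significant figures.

1.8 kbar

seawater: 1030 kg/m³ × 10 m/s² × 6330 m = 6.520×10^7 Pa = 0.6520 kbar
dolomite: 2883 kg/m³ × 10 m/s² × 690 m = 1.989×10^7 Pa = 0.1989 kbar
andesite: 2626 kg/m³ × 10 m/s² × 2430 m = 6.381×10^7 Pa = 0.6381 kbar
rhyolite: 2444 kg/m³ × 10 m/s² × 1270 m = 3.104×10^7 Pa = 0.3104 kbar
Total = 0.6520 + 0.1989 + 0.6381 + 0.3104 = 1.7994 kbar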